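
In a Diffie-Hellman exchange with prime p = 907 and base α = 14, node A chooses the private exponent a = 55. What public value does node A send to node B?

714

Public value = 14^55 (mod 907).
14^1 ≡ 14 (mod 907)
14^2 = (14^1)^2 ≡ 14^2 = 196 ≡ 196 (mod 907)
14^4 = (14^2)^2 ≡ 196^2 = 38416 ≡ 322 (mod 907)
14^8 = (14^4)^2 ≡ 322^2 = 103684 ≡ 286 (mod 907)
14^16 = (14^8)^2 ≡ 286^2 = 81796 ≡ 166 (mod 907)
14^32 = (14^16)^2 ≡ 166^2 = 27556 ≡ 346 (mod 907)
14^55 = 14^32 · 14^16 · 14^4 · 14^2 · 14^1 ≡ 346 · 166 · 322 · 196 · 14 ≡ 714 (mod 907).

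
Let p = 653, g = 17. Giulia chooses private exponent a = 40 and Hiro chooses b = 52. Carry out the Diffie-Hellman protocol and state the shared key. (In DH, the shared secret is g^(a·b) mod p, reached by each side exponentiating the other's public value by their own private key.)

Hiro sends B = g^b mod p = 17^52 mod 653.
17^1 ≡ 17 (mod 653)
17^2 = (17^1)^2 ≡ 17^2 = 289 ≡ 289 (mod 653)
17^4 = (17^2)^2 ≡ 289^2 = 83521 ≡ 590 (mod 653)
17^8 = (17^4)^2 ≡ 590^2 = 348100 ≡ 51 (mod 653)
17^16 = (17^8)^2 ≡ 51^2 = 2601 ≡ 642 (mod 653)
17^32 = (17^16)^2 ≡ 642^2 = 412164 ≡ 121 (mod 653)
17^52 = 17^32 · 17^16 · 17^4 ≡ 121 · 642 · 590 ≡ 269 (mod 653).
So B = 269. Giulia then computes K = B^a mod p = 269^40 mod 653.
269^1 ≡ 269 (mod 653)
269^2 = (269^1)^2 ≡ 269^2 = 72361 ≡ 531 (mod 653)
269^4 = (269^2)^2 ≡ 531^2 = 281961 ≡ 518 (mod 653)
269^8 = (269^4)^2 ≡ 518^2 = 268324 ≡ 594 (mod 653)
269^16 = (269^8)^2 ≡ 594^2 = 352836 ≡ 216 (mod 653)
269^32 = (269^16)^2 ≡ 216^2 = 46656 ≡ 293 (mod 653)
269^40 = 269^32 · 269^8 ≡ 293 · 594 ≡ 344 (mod 653).

344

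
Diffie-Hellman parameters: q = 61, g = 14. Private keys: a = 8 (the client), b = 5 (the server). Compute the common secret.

47

The client sends A = g^a mod q = 14^8 mod 61.
14^1 ≡ 14 (mod 61)
14^2 = (14^1)^2 ≡ 14^2 = 196 ≡ 13 (mod 61)
14^4 = (14^2)^2 ≡ 13^2 = 169 ≡ 47 (mod 61)
14^8 = (14^4)^2 ≡ 47^2 = 2209 ≡ 13 (mod 61)
So A = 13. The server then computes K = A^b mod q = 13^5 mod 61.
13^1 ≡ 13 (mod 61)
13^2 = (13^1)^2 ≡ 13^2 = 169 ≡ 47 (mod 61)
13^4 = (13^2)^2 ≡ 47^2 = 2209 ≡ 13 (mod 61)
13^5 = 13^4 · 13^1 ≡ 13 · 13 ≡ 47 (mod 61).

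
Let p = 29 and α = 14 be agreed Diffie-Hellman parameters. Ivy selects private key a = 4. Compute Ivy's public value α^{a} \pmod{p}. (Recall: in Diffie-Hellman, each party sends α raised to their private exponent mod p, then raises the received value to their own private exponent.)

Public value = 14^{4} \pmod{29}.
14^1 ≡ 14 (mod 29)
14^2 = (14^1)^2 ≡ 14^2 = 196 ≡ 22 (mod 29)
14^4 = (14^2)^2 ≡ 22^2 = 484 ≡ 20 (mod 29)

20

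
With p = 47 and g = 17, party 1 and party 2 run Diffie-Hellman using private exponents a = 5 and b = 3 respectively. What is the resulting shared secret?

12

Party 2 sends B = g^b mod p = 17^3 mod 47.
17^1 ≡ 17 (mod 47)
17^2 = (17^1)^2 ≡ 17^2 = 289 ≡ 7 (mod 47)
17^3 = 17^2 · 17^1 ≡ 7 · 17 ≡ 25 (mod 47).
So B = 25. Party 1 then computes K = B^a mod p = 25^5 mod 47.
25^1 ≡ 25 (mod 47)
25^2 = (25^1)^2 ≡ 25^2 = 625 ≡ 14 (mod 47)
25^4 = (25^2)^2 ≡ 14^2 = 196 ≡ 8 (mod 47)
25^5 = 25^4 · 25^1 ≡ 8 · 25 ≡ 12 (mod 47).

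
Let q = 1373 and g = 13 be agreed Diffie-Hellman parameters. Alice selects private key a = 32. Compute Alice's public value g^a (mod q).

715

Public value = 13^32 (mod 1373).
13^1 ≡ 13 (mod 1373)
13^2 = (13^1)^2 ≡ 13^2 = 169 ≡ 169 (mod 1373)
13^4 = (13^2)^2 ≡ 169^2 = 28561 ≡ 1101 (mod 1373)
13^8 = (13^4)^2 ≡ 1101^2 = 1212201 ≡ 1215 (mod 1373)
13^16 = (13^8)^2 ≡ 1215^2 = 1476225 ≡ 250 (mod 1373)
13^32 = (13^16)^2 ≡ 250^2 = 62500 ≡ 715 (mod 1373)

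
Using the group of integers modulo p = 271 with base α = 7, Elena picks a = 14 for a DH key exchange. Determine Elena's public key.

Public value = 7^14 mod 271.
7^1 ≡ 7 (mod 271)
7^2 = (7^1)^2 ≡ 7^2 = 49 ≡ 49 (mod 271)
7^4 = (7^2)^2 ≡ 49^2 = 2401 ≡ 233 (mod 271)
7^8 = (7^4)^2 ≡ 233^2 = 54289 ≡ 89 (mod 271)
7^14 = 7^8 · 7^4 · 7^2 ≡ 89 · 233 · 49 ≡ 134 (mod 271).

134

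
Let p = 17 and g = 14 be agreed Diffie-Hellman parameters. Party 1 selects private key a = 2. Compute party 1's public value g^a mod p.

9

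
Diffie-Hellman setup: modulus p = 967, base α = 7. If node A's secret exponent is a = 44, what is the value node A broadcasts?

901

Public value = 7^44 (mod 967).
7^1 ≡ 7 (mod 967)
7^2 = (7^1)^2 ≡ 7^2 = 49 ≡ 49 (mod 967)
7^4 = (7^2)^2 ≡ 49^2 = 2401 ≡ 467 (mod 967)
7^8 = (7^4)^2 ≡ 467^2 = 218089 ≡ 514 (mod 967)
7^16 = (7^8)^2 ≡ 514^2 = 264196 ≡ 205 (mod 967)
7^32 = (7^16)^2 ≡ 205^2 = 42025 ≡ 444 (mod 967)
7^44 = 7^32 · 7^8 · 7^4 ≡ 444 · 514 · 467 ≡ 901 (mod 967).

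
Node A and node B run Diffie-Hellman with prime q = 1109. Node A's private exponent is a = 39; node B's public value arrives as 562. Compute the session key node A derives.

Shared key K = 562^39 mod 1109.
562^1 ≡ 562 (mod 1109)
562^2 = (562^1)^2 ≡ 562^2 = 315844 ≡ 888 (mod 1109)
562^4 = (562^2)^2 ≡ 888^2 = 788544 ≡ 45 (mod 1109)
562^8 = (562^4)^2 ≡ 45^2 = 2025 ≡ 916 (mod 1109)
562^16 = (562^8)^2 ≡ 916^2 = 839056 ≡ 652 (mod 1109)
562^32 = (562^16)^2 ≡ 652^2 = 425104 ≡ 357 (mod 1109)
562^39 = 562^32 · 562^4 · 562^2 · 562^1 ≡ 357 · 45 · 888 · 562 ≡ 1016 (mod 1109).

1016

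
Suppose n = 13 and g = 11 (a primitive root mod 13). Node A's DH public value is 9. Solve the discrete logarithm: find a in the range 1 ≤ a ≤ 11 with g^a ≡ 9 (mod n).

8

Try successive powers of 11 modulo 13:
11^1 ≡ 11
11^2 ≡ 4
11^3 ≡ 5
11^4 ≡ 3
11^5 ≡ 7
11^6 ≡ 12
11^7 ≡ 2
11^8 ≡ 9
Found: a = 8.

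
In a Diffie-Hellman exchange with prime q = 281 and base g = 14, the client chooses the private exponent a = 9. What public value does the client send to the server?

248

Public value = 14^9 (mod 281).
14^1 ≡ 14 (mod 281)
14^2 = (14^1)^2 ≡ 14^2 = 196 ≡ 196 (mod 281)
14^4 = (14^2)^2 ≡ 196^2 = 38416 ≡ 200 (mod 281)
14^8 = (14^4)^2 ≡ 200^2 = 40000 ≡ 98 (mod 281)
14^9 = 14^8 · 14^1 ≡ 98 · 14 ≡ 248 (mod 281).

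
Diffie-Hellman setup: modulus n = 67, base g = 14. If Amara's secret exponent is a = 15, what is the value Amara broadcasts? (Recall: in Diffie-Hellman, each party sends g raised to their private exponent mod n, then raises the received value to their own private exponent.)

25

Public value = 14^15 mod 67.
14^1 ≡ 14 (mod 67)
14^2 = (14^1)^2 ≡ 14^2 = 196 ≡ 62 (mod 67)
14^4 = (14^2)^2 ≡ 62^2 = 3844 ≡ 25 (mod 67)
14^8 = (14^4)^2 ≡ 25^2 = 625 ≡ 22 (mod 67)
14^15 = 14^8 · 14^4 · 14^2 · 14^1 ≡ 22 · 25 · 62 · 14 ≡ 25 (mod 67).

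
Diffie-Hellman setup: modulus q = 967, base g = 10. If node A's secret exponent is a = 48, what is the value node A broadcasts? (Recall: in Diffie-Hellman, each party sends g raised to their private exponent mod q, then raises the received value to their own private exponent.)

Public value = 10^48 mod 967.
10^1 ≡ 10 (mod 967)
10^2 = (10^1)^2 ≡ 10^2 = 100 ≡ 100 (mod 967)
10^4 = (10^2)^2 ≡ 100^2 = 10000 ≡ 330 (mod 967)
10^8 = (10^4)^2 ≡ 330^2 = 108900 ≡ 596 (mod 967)
10^16 = (10^8)^2 ≡ 596^2 = 355216 ≡ 327 (mod 967)
10^32 = (10^16)^2 ≡ 327^2 = 106929 ≡ 559 (mod 967)
10^48 = 10^32 · 10^16 ≡ 559 · 327 ≡ 30 (mod 967).

30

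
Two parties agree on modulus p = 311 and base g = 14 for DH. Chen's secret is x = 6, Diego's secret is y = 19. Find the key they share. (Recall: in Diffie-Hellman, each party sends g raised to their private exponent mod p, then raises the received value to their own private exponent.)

Chen sends A = g^x mod p = 14^6 mod 311.
14^1 ≡ 14 (mod 311)
14^2 = (14^1)^2 ≡ 14^2 = 196 ≡ 196 (mod 311)
14^4 = (14^2)^2 ≡ 196^2 = 38416 ≡ 163 (mod 311)
14^6 = 14^4 · 14^2 ≡ 163 · 196 ≡ 226 (mod 311).
So A = 226. Diego then computes K = A^y mod p = 226^19 mod 311.
226^1 ≡ 226 (mod 311)
226^2 = (226^1)^2 ≡ 226^2 = 51076 ≡ 72 (mod 311)
226^4 = (226^2)^2 ≡ 72^2 = 5184 ≡ 208 (mod 311)
226^8 = (226^4)^2 ≡ 208^2 = 43264 ≡ 35 (mod 311)
226^16 = (226^8)^2 ≡ 35^2 = 1225 ≡ 292 (mod 311)
226^19 = 226^16 · 226^2 · 226^1 ≡ 292 · 72 · 226 ≡ 277 (mod 311).

277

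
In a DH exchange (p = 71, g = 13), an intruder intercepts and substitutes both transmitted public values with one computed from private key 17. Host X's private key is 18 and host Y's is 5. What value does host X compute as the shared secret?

Host X receives an intruder's public value M = 13^17 mod 71 instead of the honest one.
13^1 ≡ 13 (mod 71)
13^2 = (13^1)^2 ≡ 13^2 = 169 ≡ 27 (mod 71)
13^4 = (13^2)^2 ≡ 27^2 = 729 ≡ 19 (mod 71)
13^8 = (13^4)^2 ≡ 19^2 = 361 ≡ 6 (mod 71)
13^16 = (13^8)^2 ≡ 6^2 = 36 ≡ 36 (mod 71)
13^17 = 13^16 · 13^1 ≡ 36 · 13 ≡ 42 (mod 71).
So M = 42. Host X computes K = M^18 mod 71.
42^1 ≡ 42 (mod 71)
42^2 = (42^1)^2 ≡ 42^2 = 1764 ≡ 60 (mod 71)
42^4 = (42^2)^2 ≡ 60^2 = 3600 ≡ 50 (mod 71)
42^8 = (42^4)^2 ≡ 50^2 = 2500 ≡ 15 (mod 71)
42^16 = (42^8)^2 ≡ 15^2 = 225 ≡ 12 (mod 71)
42^18 = 42^16 · 42^2 ≡ 12 · 60 ≡ 10 (mod 71).

10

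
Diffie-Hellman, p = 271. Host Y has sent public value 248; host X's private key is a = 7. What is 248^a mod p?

Shared key K = 248^7 mod 271.
248^1 ≡ 248 (mod 271)
248^2 = (248^1)^2 ≡ 248^2 = 61504 ≡ 258 (mod 271)
248^4 = (248^2)^2 ≡ 258^2 = 66564 ≡ 169 (mod 271)
248^7 = 248^4 · 248^2 · 248^1 ≡ 169 · 258 · 248 ≡ 125 (mod 271).

125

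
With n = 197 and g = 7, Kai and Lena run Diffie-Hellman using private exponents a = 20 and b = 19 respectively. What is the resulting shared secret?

Lena sends B = g^b mod n = 7^19 mod 197.
7^1 ≡ 7 (mod 197)
7^2 = (7^1)^2 ≡ 7^2 = 49 ≡ 49 (mod 197)
7^4 = (7^2)^2 ≡ 49^2 = 2401 ≡ 37 (mod 197)
7^8 = (7^4)^2 ≡ 37^2 = 1369 ≡ 187 (mod 197)
7^16 = (7^8)^2 ≡ 187^2 = 34969 ≡ 100 (mod 197)
7^19 = 7^16 · 7^2 · 7^1 ≡ 100 · 49 · 7 ≡ 22 (mod 197).
So B = 22. Kai then computes K = B^a mod n = 22^20 mod 197.
22^1 ≡ 22 (mod 197)
22^2 = (22^1)^2 ≡ 22^2 = 484 ≡ 90 (mod 197)
22^4 = (22^2)^2 ≡ 90^2 = 8100 ≡ 23 (mod 197)
22^8 = (22^4)^2 ≡ 23^2 = 529 ≡ 135 (mod 197)
22^16 = (22^8)^2 ≡ 135^2 = 18225 ≡ 101 (mod 197)
22^20 = 22^16 · 22^4 ≡ 101 · 23 ≡ 156 (mod 197).

156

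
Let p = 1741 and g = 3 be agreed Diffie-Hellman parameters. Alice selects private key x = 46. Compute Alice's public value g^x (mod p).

Public value = 3^46 (mod 1741).
3^1 ≡ 3 (mod 1741)
3^2 = (3^1)^2 ≡ 3^2 = 9 ≡ 9 (mod 1741)
3^4 = (3^2)^2 ≡ 9^2 = 81 ≡ 81 (mod 1741)
3^8 = (3^4)^2 ≡ 81^2 = 6561 ≡ 1338 (mod 1741)
3^16 = (3^8)^2 ≡ 1338^2 = 1790244 ≡ 496 (mod 1741)
3^32 = (3^16)^2 ≡ 496^2 = 246016 ≡ 535 (mod 1741)
3^46 = 3^32 · 3^8 · 3^4 · 3^2 ≡ 535 · 1338 · 81 · 9 ≡ 1435 (mod 1741).

1435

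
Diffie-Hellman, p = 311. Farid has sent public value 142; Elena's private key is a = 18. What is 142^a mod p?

Shared key K = 142^18 mod 311.
142^1 ≡ 142 (mod 311)
142^2 = (142^1)^2 ≡ 142^2 = 20164 ≡ 260 (mod 311)
142^4 = (142^2)^2 ≡ 260^2 = 67600 ≡ 113 (mod 311)
142^8 = (142^4)^2 ≡ 113^2 = 12769 ≡ 18 (mod 311)
142^16 = (142^8)^2 ≡ 18^2 = 324 ≡ 13 (mod 311)
142^18 = 142^16 · 142^2 ≡ 13 · 260 ≡ 270 (mod 311).

270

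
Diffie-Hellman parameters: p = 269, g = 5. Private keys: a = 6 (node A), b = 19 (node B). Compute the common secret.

21

Node B sends B = g^b mod p = 5^19 mod 269.
5^1 ≡ 5 (mod 269)
5^2 = (5^1)^2 ≡ 5^2 = 25 ≡ 25 (mod 269)
5^4 = (5^2)^2 ≡ 25^2 = 625 ≡ 87 (mod 269)
5^8 = (5^4)^2 ≡ 87^2 = 7569 ≡ 37 (mod 269)
5^16 = (5^8)^2 ≡ 37^2 = 1369 ≡ 24 (mod 269)
5^19 = 5^16 · 5^2 · 5^1 ≡ 24 · 25 · 5 ≡ 41 (mod 269).
So B = 41. Node A then computes K = B^a mod p = 41^6 mod 269.
41^1 ≡ 41 (mod 269)
41^2 = (41^1)^2 ≡ 41^2 = 1681 ≡ 67 (mod 269)
41^4 = (41^2)^2 ≡ 67^2 = 4489 ≡ 185 (mod 269)
41^6 = 41^4 · 41^2 ≡ 185 · 67 ≡ 21 (mod 269).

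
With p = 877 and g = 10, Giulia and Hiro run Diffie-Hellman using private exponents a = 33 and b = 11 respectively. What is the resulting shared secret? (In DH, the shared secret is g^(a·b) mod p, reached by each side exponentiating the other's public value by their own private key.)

Giulia sends A = g^a mod p = 10^33 mod 877.
10^1 ≡ 10 (mod 877)
10^2 = (10^1)^2 ≡ 10^2 = 100 ≡ 100 (mod 877)
10^4 = (10^2)^2 ≡ 100^2 = 10000 ≡ 353 (mod 877)
10^8 = (10^4)^2 ≡ 353^2 = 124609 ≡ 75 (mod 877)
10^16 = (10^8)^2 ≡ 75^2 = 5625 ≡ 363 (mod 877)
10^32 = (10^16)^2 ≡ 363^2 = 131769 ≡ 219 (mod 877)
10^33 = 10^32 · 10^1 ≡ 219 · 10 ≡ 436 (mod 877).
So A = 436. Hiro then computes K = A^b mod p = 436^11 mod 877.
436^1 ≡ 436 (mod 877)
436^2 = (436^1)^2 ≡ 436^2 = 190096 ≡ 664 (mod 877)
436^4 = (436^2)^2 ≡ 664^2 = 440896 ≡ 642 (mod 877)
436^8 = (436^4)^2 ≡ 642^2 = 412164 ≡ 851 (mod 877)
436^11 = 436^8 · 436^2 · 436^1 ≡ 851 · 664 · 436 ≡ 187 (mod 877).

187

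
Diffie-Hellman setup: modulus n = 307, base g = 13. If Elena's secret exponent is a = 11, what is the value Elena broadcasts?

195

Public value = 13^11 mod 307.
13^1 ≡ 13 (mod 307)
13^2 = (13^1)^2 ≡ 13^2 = 169 ≡ 169 (mod 307)
13^4 = (13^2)^2 ≡ 169^2 = 28561 ≡ 10 (mod 307)
13^8 = (13^4)^2 ≡ 10^2 = 100 ≡ 100 (mod 307)
13^11 = 13^8 · 13^2 · 13^1 ≡ 100 · 169 · 13 ≡ 195 (mod 307).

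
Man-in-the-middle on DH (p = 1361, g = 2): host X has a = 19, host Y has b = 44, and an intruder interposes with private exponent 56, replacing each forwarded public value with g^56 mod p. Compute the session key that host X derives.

Host X receives an intruder's public value M = 2^56 mod 1361 instead of the honest one.
2^1 ≡ 2 (mod 1361)
2^2 = (2^1)^2 ≡ 2^2 = 4 ≡ 4 (mod 1361)
2^4 = (2^2)^2 ≡ 4^2 = 16 ≡ 16 (mod 1361)
2^8 = (2^4)^2 ≡ 16^2 = 256 ≡ 256 (mod 1361)
2^16 = (2^8)^2 ≡ 256^2 = 65536 ≡ 208 (mod 1361)
2^32 = (2^16)^2 ≡ 208^2 = 43264 ≡ 1073 (mod 1361)
2^56 = 2^32 · 2^16 · 2^8 ≡ 1073 · 208 · 256 ≡ 324 (mod 1361).
So M = 324. Host X computes K = M^19 mod 1361.
324^1 ≡ 324 (mod 1361)
324^2 = (324^1)^2 ≡ 324^2 = 104976 ≡ 179 (mod 1361)
324^4 = (324^2)^2 ≡ 179^2 = 32041 ≡ 738 (mod 1361)
324^8 = (324^4)^2 ≡ 738^2 = 544644 ≡ 244 (mod 1361)
324^16 = (324^8)^2 ≡ 244^2 = 59536 ≡ 1013 (mod 1361)
324^19 = 324^16 · 324^2 · 324^1 ≡ 1013 · 179 · 324 ≡ 1022 (mod 1361).

1022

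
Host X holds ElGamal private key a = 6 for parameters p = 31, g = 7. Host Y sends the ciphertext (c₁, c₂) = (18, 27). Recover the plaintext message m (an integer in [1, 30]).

23

Shared mask s = c₁^a mod p = 18^6 mod 31.
18^1 ≡ 18 (mod 31)
18^2 = (18^1)^2 ≡ 18^2 = 324 ≡ 14 (mod 31)
18^4 = (18^2)^2 ≡ 14^2 = 196 ≡ 10 (mod 31)
18^6 = 18^4 · 18^2 ≡ 10 · 14 ≡ 16 (mod 31).
So s = 16; s⁻¹ ≡ 2 (mod 31).
m = c₂ · s⁻¹ mod 31 = 27 · 2 mod 31 = 23.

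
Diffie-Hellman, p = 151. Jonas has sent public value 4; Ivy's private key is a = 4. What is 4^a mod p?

105

Shared key K = 4^4 mod 151.
4^1 ≡ 4 (mod 151)
4^2 = (4^1)^2 ≡ 4^2 = 16 ≡ 16 (mod 151)
4^4 = (4^2)^2 ≡ 16^2 = 256 ≡ 105 (mod 151)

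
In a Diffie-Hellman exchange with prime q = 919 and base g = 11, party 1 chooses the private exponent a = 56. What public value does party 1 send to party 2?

145

Public value = 11^56 mod 919.
11^1 ≡ 11 (mod 919)
11^2 = (11^1)^2 ≡ 11^2 = 121 ≡ 121 (mod 919)
11^4 = (11^2)^2 ≡ 121^2 = 14641 ≡ 856 (mod 919)
11^8 = (11^4)^2 ≡ 856^2 = 732736 ≡ 293 (mod 919)
11^16 = (11^8)^2 ≡ 293^2 = 85849 ≡ 382 (mod 919)
11^32 = (11^16)^2 ≡ 382^2 = 145924 ≡ 722 (mod 919)
11^56 = 11^32 · 11^16 · 11^8 ≡ 722 · 382 · 293 ≡ 145 (mod 919).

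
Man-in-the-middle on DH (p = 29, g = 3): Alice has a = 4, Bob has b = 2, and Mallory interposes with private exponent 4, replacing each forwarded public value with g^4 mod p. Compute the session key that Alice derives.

Alice receives Mallory's public value M = 3^4 mod 29 instead of the honest one.
3^1 ≡ 3 (mod 29)
3^2 = (3^1)^2 ≡ 3^2 = 9 ≡ 9 (mod 29)
3^4 = (3^2)^2 ≡ 9^2 = 81 ≡ 23 (mod 29)
So M = 23. Alice computes K = M^4 mod 29.
23^1 ≡ 23 (mod 29)
23^2 = (23^1)^2 ≡ 23^2 = 529 ≡ 7 (mod 29)
23^4 = (23^2)^2 ≡ 7^2 = 49 ≡ 20 (mod 29)

20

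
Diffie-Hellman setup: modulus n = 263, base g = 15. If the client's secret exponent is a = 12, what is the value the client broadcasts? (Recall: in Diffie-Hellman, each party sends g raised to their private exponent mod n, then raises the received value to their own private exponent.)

83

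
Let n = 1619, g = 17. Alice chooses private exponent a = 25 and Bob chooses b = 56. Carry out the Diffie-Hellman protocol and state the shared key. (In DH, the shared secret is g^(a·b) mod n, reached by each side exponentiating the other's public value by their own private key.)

Bob sends B = g^b mod n = 17^56 mod 1619.
17^1 ≡ 17 (mod 1619)
17^2 = (17^1)^2 ≡ 17^2 = 289 ≡ 289 (mod 1619)
17^4 = (17^2)^2 ≡ 289^2 = 83521 ≡ 952 (mod 1619)
17^8 = (17^4)^2 ≡ 952^2 = 906304 ≡ 1283 (mod 1619)
17^16 = (17^8)^2 ≡ 1283^2 = 1646089 ≡ 1185 (mod 1619)
17^32 = (17^16)^2 ≡ 1185^2 = 1404225 ≡ 552 (mod 1619)
17^56 = 17^32 · 17^16 · 17^8 ≡ 552 · 1185 · 1283 ≡ 1406 (mod 1619).
So B = 1406. Alice then computes K = B^a mod n = 1406^25 mod 1619.
1406^1 ≡ 1406 (mod 1619)
1406^2 = (1406^1)^2 ≡ 1406^2 = 1976836 ≡ 37 (mod 1619)
1406^4 = (1406^2)^2 ≡ 37^2 = 1369 ≡ 1369 (mod 1619)
1406^8 = (1406^4)^2 ≡ 1369^2 = 1874161 ≡ 978 (mod 1619)
1406^16 = (1406^8)^2 ≡ 978^2 = 956484 ≡ 1274 (mod 1619)
1406^25 = 1406^16 · 1406^8 · 1406^1 ≡ 1274 · 978 · 1406 ≡ 920 (mod 1619).

920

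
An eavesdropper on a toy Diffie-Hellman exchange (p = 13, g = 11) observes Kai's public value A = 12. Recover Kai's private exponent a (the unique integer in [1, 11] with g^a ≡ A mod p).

6

Try successive powers of 11 modulo 13:
11^1 ≡ 11
11^2 ≡ 4
11^3 ≡ 5
11^4 ≡ 3
11^5 ≡ 7
11^6 ≡ 12
Found: a = 6.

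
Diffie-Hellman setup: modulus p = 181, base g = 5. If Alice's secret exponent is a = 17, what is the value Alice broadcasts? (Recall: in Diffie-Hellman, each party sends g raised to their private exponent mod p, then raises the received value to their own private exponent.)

Public value = 5^17 mod 181.
5^1 ≡ 5 (mod 181)
5^2 = (5^1)^2 ≡ 5^2 = 25 ≡ 25 (mod 181)
5^4 = (5^2)^2 ≡ 25^2 = 625 ≡ 82 (mod 181)
5^8 = (5^4)^2 ≡ 82^2 = 6724 ≡ 27 (mod 181)
5^16 = (5^8)^2 ≡ 27^2 = 729 ≡ 5 (mod 181)
5^17 = 5^16 · 5^1 ≡ 5 · 5 ≡ 25 (mod 181).

25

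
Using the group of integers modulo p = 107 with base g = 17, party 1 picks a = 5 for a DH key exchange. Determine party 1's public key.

Public value = 17^5 mod 107.
17^1 ≡ 17 (mod 107)
17^2 = (17^1)^2 ≡ 17^2 = 289 ≡ 75 (mod 107)
17^4 = (17^2)^2 ≡ 75^2 = 5625 ≡ 61 (mod 107)
17^5 = 17^4 · 17^1 ≡ 61 · 17 ≡ 74 (mod 107).

74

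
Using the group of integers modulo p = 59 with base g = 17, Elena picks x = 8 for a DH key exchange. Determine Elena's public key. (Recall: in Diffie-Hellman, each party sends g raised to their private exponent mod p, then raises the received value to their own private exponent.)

57

Public value = 17^{8} \pmod{59}.
17^1 ≡ 17 (mod 59)
17^2 = (17^1)^2 ≡ 17^2 = 289 ≡ 53 (mod 59)
17^4 = (17^2)^2 ≡ 53^2 = 2809 ≡ 36 (mod 59)
17^8 = (17^4)^2 ≡ 36^2 = 1296 ≡ 57 (mod 59)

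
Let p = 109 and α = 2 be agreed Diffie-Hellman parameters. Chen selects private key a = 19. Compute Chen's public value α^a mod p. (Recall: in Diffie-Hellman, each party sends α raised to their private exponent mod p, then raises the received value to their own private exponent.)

107

Public value = 2^19 mod 109.
2^1 ≡ 2 (mod 109)
2^2 = (2^1)^2 ≡ 2^2 = 4 ≡ 4 (mod 109)
2^4 = (2^2)^2 ≡ 4^2 = 16 ≡ 16 (mod 109)
2^8 = (2^4)^2 ≡ 16^2 = 256 ≡ 38 (mod 109)
2^16 = (2^8)^2 ≡ 38^2 = 1444 ≡ 27 (mod 109)
2^19 = 2^16 · 2^2 · 2^1 ≡ 27 · 4 · 2 ≡ 107 (mod 109).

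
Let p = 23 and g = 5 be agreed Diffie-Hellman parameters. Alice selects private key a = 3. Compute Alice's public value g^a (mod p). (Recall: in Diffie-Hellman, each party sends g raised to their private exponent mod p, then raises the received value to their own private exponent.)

Public value = 5^3 (mod 23).
5^1 ≡ 5 (mod 23)
5^2 = (5^1)^2 ≡ 5^2 = 25 ≡ 2 (mod 23)
5^3 = 5^2 · 5^1 ≡ 2 · 5 ≡ 10 (mod 23).

10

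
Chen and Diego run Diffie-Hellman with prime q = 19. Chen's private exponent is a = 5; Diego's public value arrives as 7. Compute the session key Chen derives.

Shared key K = 7^5 mod 19.
7^1 ≡ 7 (mod 19)
7^2 = (7^1)^2 ≡ 7^2 = 49 ≡ 11 (mod 19)
7^4 = (7^2)^2 ≡ 11^2 = 121 ≡ 7 (mod 19)
7^5 = 7^4 · 7^1 ≡ 7 · 7 ≡ 11 (mod 19).

11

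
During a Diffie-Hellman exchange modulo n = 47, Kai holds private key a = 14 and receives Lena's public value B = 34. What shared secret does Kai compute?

Shared key K = 34^14 mod 47.
34^1 ≡ 34 (mod 47)
34^2 = (34^1)^2 ≡ 34^2 = 1156 ≡ 28 (mod 47)
34^4 = (34^2)^2 ≡ 28^2 = 784 ≡ 32 (mod 47)
34^8 = (34^4)^2 ≡ 32^2 = 1024 ≡ 37 (mod 47)
34^14 = 34^8 · 34^4 · 34^2 ≡ 37 · 32 · 28 ≡ 17 (mod 47).

17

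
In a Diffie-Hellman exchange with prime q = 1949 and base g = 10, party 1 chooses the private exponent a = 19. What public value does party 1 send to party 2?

690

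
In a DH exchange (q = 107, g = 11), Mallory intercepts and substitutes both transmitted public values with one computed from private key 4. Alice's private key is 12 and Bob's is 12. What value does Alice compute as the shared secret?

Alice receives Mallory's public value M = 11^4 mod 107 instead of the honest one.
11^1 ≡ 11 (mod 107)
11^2 = (11^1)^2 ≡ 11^2 = 121 ≡ 14 (mod 107)
11^4 = (11^2)^2 ≡ 14^2 = 196 ≡ 89 (mod 107)
So M = 89. Alice computes K = M^12 mod 107.
89^1 ≡ 89 (mod 107)
89^2 = (89^1)^2 ≡ 89^2 = 7921 ≡ 3 (mod 107)
89^4 = (89^2)^2 ≡ 3^2 = 9 ≡ 9 (mod 107)
89^8 = (89^4)^2 ≡ 9^2 = 81 ≡ 81 (mod 107)
89^12 = 89^8 · 89^4 ≡ 81 · 9 ≡ 87 (mod 107).

87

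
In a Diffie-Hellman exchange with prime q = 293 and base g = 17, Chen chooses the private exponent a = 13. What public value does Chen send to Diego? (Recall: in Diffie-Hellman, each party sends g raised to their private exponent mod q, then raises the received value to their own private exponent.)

Public value = 17^13 (mod 293).
17^1 ≡ 17 (mod 293)
17^2 = (17^1)^2 ≡ 17^2 = 289 ≡ 289 (mod 293)
17^4 = (17^2)^2 ≡ 289^2 = 83521 ≡ 16 (mod 293)
17^8 = (17^4)^2 ≡ 16^2 = 256 ≡ 256 (mod 293)
17^13 = 17^8 · 17^4 · 17^1 ≡ 256 · 16 · 17 ≡ 191 (mod 293).

191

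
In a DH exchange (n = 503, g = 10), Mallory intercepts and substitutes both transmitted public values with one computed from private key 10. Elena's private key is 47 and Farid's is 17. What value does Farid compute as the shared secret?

98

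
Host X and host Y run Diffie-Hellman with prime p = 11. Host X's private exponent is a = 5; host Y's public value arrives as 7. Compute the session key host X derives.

Shared key K = 7^5 mod 11.
7^1 ≡ 7 (mod 11)
7^2 = (7^1)^2 ≡ 7^2 = 49 ≡ 5 (mod 11)
7^4 = (7^2)^2 ≡ 5^2 = 25 ≡ 3 (mod 11)
7^5 = 7^4 · 7^1 ≡ 3 · 7 ≡ 10 (mod 11).

10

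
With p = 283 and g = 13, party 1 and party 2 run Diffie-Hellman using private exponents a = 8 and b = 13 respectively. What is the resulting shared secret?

113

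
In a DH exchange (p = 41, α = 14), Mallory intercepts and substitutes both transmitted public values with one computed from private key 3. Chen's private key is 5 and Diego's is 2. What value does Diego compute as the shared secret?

Diego receives Mallory's public value M = 14^3 mod 41 instead of the honest one.
14^1 ≡ 14 (mod 41)
14^2 = (14^1)^2 ≡ 14^2 = 196 ≡ 32 (mod 41)
14^3 = 14^2 · 14^1 ≡ 32 · 14 ≡ 38 (mod 41).
So M = 38. Diego computes K = M^2 mod 41.
38^1 ≡ 38 (mod 41)
38^2 = (38^1)^2 ≡ 38^2 = 1444 ≡ 9 (mod 41)

9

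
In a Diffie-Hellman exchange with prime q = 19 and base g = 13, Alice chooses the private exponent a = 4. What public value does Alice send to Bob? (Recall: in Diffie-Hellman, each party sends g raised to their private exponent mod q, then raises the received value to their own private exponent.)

Public value = 13^4 (mod 19).
13^1 ≡ 13 (mod 19)
13^2 = (13^1)^2 ≡ 13^2 = 169 ≡ 17 (mod 19)
13^4 = (13^2)^2 ≡ 17^2 = 289 ≡ 4 (mod 19)

4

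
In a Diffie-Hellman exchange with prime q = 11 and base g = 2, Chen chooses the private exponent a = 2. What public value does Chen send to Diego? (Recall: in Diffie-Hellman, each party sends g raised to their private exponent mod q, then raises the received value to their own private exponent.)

4

Public value = 2^2 mod 11.
2^1 ≡ 2 (mod 11)
2^2 = (2^1)^2 ≡ 2^2 = 4 ≡ 4 (mod 11)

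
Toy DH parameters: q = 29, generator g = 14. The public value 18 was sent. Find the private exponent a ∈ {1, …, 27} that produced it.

Try successive powers of 14 modulo 29:
14^1 ≡ 14
14^2 ≡ 22
14^3 ≡ 18
Found: a = 3.

3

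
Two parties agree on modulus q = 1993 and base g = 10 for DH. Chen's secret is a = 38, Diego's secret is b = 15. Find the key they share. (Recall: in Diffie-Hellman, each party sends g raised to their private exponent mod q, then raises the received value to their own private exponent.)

1152

Diego sends B = g^b mod q = 10^15 mod 1993.
10^1 ≡ 10 (mod 1993)
10^2 = (10^1)^2 ≡ 10^2 = 100 ≡ 100 (mod 1993)
10^4 = (10^2)^2 ≡ 100^2 = 10000 ≡ 35 (mod 1993)
10^8 = (10^4)^2 ≡ 35^2 = 1225 ≡ 1225 (mod 1993)
10^15 = 10^8 · 10^4 · 10^2 · 10^1 ≡ 1225 · 35 · 100 · 10 ≡ 1584 (mod 1993).
So B = 1584. Chen then computes K = B^a mod q = 1584^38 mod 1993.
1584^1 ≡ 1584 (mod 1993)
1584^2 = (1584^1)^2 ≡ 1584^2 = 2509056 ≡ 1862 (mod 1993)
1584^4 = (1584^2)^2 ≡ 1862^2 = 3467044 ≡ 1217 (mod 1993)
1584^8 = (1584^4)^2 ≡ 1217^2 = 1481089 ≡ 290 (mod 1993)
1584^16 = (1584^8)^2 ≡ 290^2 = 84100 ≡ 394 (mod 1993)
1584^32 = (1584^16)^2 ≡ 394^2 = 155236 ≡ 1775 (mod 1993)
1584^38 = 1584^32 · 1584^4 · 1584^2 ≡ 1775 · 1217 · 1862 ≡ 1152 (mod 1993).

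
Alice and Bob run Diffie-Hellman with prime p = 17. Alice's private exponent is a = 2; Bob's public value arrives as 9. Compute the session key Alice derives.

13

Shared key K = 9^2 mod 17.
9^1 ≡ 9 (mod 17)
9^2 = (9^1)^2 ≡ 9^2 = 81 ≡ 13 (mod 17)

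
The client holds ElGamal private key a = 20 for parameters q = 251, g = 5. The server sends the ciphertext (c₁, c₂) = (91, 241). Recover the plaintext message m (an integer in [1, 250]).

Shared mask s = c₁^a mod q = 91^20 mod 251.
91^1 ≡ 91 (mod 251)
91^2 = (91^1)^2 ≡ 91^2 = 8281 ≡ 249 (mod 251)
91^4 = (91^2)^2 ≡ 249^2 = 62001 ≡ 4 (mod 251)
91^8 = (91^4)^2 ≡ 4^2 = 16 ≡ 16 (mod 251)
91^16 = (91^8)^2 ≡ 16^2 = 256 ≡ 5 (mod 251)
91^20 = 91^16 · 91^4 ≡ 5 · 4 ≡ 20 (mod 251).
So s = 20; s⁻¹ ≡ 113 (mod 251).
m = c₂ · s⁻¹ mod 251 = 241 · 113 mod 251 = 125.

125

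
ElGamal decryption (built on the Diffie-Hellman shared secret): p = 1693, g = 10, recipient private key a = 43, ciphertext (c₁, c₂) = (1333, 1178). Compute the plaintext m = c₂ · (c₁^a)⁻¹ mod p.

522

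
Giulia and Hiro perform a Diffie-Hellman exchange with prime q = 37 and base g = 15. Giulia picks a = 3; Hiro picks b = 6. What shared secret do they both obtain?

36

Hiro sends B = g^b mod q = 15^6 mod 37.
15^1 ≡ 15 (mod 37)
15^2 = (15^1)^2 ≡ 15^2 = 225 ≡ 3 (mod 37)
15^4 = (15^2)^2 ≡ 3^2 = 9 ≡ 9 (mod 37)
15^6 = 15^4 · 15^2 ≡ 9 · 3 ≡ 27 (mod 37).
So B = 27. Giulia then computes K = B^a mod q = 27^3 mod 37.
27^1 ≡ 27 (mod 37)
27^2 = (27^1)^2 ≡ 27^2 = 729 ≡ 26 (mod 37)
27^3 = 27^2 · 27^1 ≡ 26 · 27 ≡ 36 (mod 37).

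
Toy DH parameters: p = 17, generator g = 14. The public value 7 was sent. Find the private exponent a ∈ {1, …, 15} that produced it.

Try successive powers of 14 modulo 17:
14^1 ≡ 14
14^2 ≡ 9
14^3 ≡ 7
Found: a = 3.

3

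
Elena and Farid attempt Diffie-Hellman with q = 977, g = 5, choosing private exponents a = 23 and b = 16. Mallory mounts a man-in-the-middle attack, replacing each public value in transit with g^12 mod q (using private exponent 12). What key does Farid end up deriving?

Farid receives Mallory's public value M = 5^12 mod 977 instead of the honest one.
5^1 ≡ 5 (mod 977)
5^2 = (5^1)^2 ≡ 5^2 = 25 ≡ 25 (mod 977)
5^4 = (5^2)^2 ≡ 25^2 = 625 ≡ 625 (mod 977)
5^8 = (5^4)^2 ≡ 625^2 = 390625 ≡ 802 (mod 977)
5^12 = 5^8 · 5^4 ≡ 802 · 625 ≡ 49 (mod 977).
So M = 49. Farid computes K = M^16 mod 977.
49^1 ≡ 49 (mod 977)
49^2 = (49^1)^2 ≡ 49^2 = 2401 ≡ 447 (mod 977)
49^4 = (49^2)^2 ≡ 447^2 = 199809 ≡ 501 (mod 977)
49^8 = (49^4)^2 ≡ 501^2 = 251001 ≡ 889 (mod 977)
49^16 = (49^8)^2 ≡ 889^2 = 790321 ≡ 905 (mod 977)

905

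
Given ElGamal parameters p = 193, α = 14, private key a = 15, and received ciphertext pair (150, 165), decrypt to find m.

Shared mask s = c₁^a mod p = 150^15 mod 193.
150^1 ≡ 150 (mod 193)
150^2 = (150^1)^2 ≡ 150^2 = 22500 ≡ 112 (mod 193)
150^4 = (150^2)^2 ≡ 112^2 = 12544 ≡ 192 (mod 193)
150^8 = (150^4)^2 ≡ 192^2 = 36864 ≡ 1 (mod 193)
150^15 = 150^8 · 150^4 · 150^2 · 150^1 ≡ 1 · 192 · 112 · 150 ≡ 184 (mod 193).
So s = 184; s⁻¹ ≡ 150 (mod 193).
m = c₂ · s⁻¹ mod 193 = 165 · 150 mod 193 = 46.

46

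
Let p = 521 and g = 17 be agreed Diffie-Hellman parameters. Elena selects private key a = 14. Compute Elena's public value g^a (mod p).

200

Public value = 17^14 (mod 521).
17^1 ≡ 17 (mod 521)
17^2 = (17^1)^2 ≡ 17^2 = 289 ≡ 289 (mod 521)
17^4 = (17^2)^2 ≡ 289^2 = 83521 ≡ 161 (mod 521)
17^8 = (17^4)^2 ≡ 161^2 = 25921 ≡ 392 (mod 521)
17^14 = 17^8 · 17^4 · 17^2 ≡ 392 · 161 · 289 ≡ 200 (mod 521).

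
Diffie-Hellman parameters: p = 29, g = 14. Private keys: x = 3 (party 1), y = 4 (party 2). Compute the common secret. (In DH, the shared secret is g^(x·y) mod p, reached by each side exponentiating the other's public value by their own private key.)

25

Party 1 sends A = g^x mod p = 14^3 mod 29.
14^1 ≡ 14 (mod 29)
14^2 = (14^1)^2 ≡ 14^2 = 196 ≡ 22 (mod 29)
14^3 = 14^2 · 14^1 ≡ 22 · 14 ≡ 18 (mod 29).
So A = 18. Party 2 then computes K = A^y mod p = 18^4 mod 29.
18^1 ≡ 18 (mod 29)
18^2 = (18^1)^2 ≡ 18^2 = 324 ≡ 5 (mod 29)
18^4 = (18^2)^2 ≡ 5^2 = 25 ≡ 25 (mod 29)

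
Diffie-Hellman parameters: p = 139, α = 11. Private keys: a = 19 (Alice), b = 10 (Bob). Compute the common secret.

20

Alice sends A = α^a mod p = 11^19 mod 139.
11^1 ≡ 11 (mod 139)
11^2 = (11^1)^2 ≡ 11^2 = 121 ≡ 121 (mod 139)
11^4 = (11^2)^2 ≡ 121^2 = 14641 ≡ 46 (mod 139)
11^8 = (11^4)^2 ≡ 46^2 = 2116 ≡ 31 (mod 139)
11^16 = (11^8)^2 ≡ 31^2 = 961 ≡ 127 (mod 139)
11^19 = 11^16 · 11^2 · 11^1 ≡ 127 · 121 · 11 ≡ 13 (mod 139).
So A = 13. Bob then computes K = A^b mod p = 13^10 mod 139.
13^1 ≡ 13 (mod 139)
13^2 = (13^1)^2 ≡ 13^2 = 169 ≡ 30 (mod 139)
13^4 = (13^2)^2 ≡ 30^2 = 900 ≡ 66 (mod 139)
13^8 = (13^4)^2 ≡ 66^2 = 4356 ≡ 47 (mod 139)
13^10 = 13^8 · 13^2 ≡ 47 · 30 ≡ 20 (mod 139).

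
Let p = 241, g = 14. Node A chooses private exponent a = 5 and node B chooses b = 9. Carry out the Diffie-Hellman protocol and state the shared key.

115

Node A sends A = g^a mod p = 14^5 mod 241.
14^1 ≡ 14 (mod 241)
14^2 = (14^1)^2 ≡ 14^2 = 196 ≡ 196 (mod 241)
14^4 = (14^2)^2 ≡ 196^2 = 38416 ≡ 97 (mod 241)
14^5 = 14^4 · 14^1 ≡ 97 · 14 ≡ 153 (mod 241).
So A = 153. Node B then computes K = A^b mod p = 153^9 mod 241.
153^1 ≡ 153 (mod 241)
153^2 = (153^1)^2 ≡ 153^2 = 23409 ≡ 32 (mod 241)
153^4 = (153^2)^2 ≡ 32^2 = 1024 ≡ 60 (mod 241)
153^8 = (153^4)^2 ≡ 60^2 = 3600 ≡ 226 (mod 241)
153^9 = 153^8 · 153^1 ≡ 226 · 153 ≡ 115 (mod 241).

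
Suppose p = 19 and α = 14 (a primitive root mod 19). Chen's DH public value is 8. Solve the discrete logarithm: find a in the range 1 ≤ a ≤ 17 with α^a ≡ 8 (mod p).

Try successive powers of 14 modulo 19:
14^1 ≡ 14
14^2 ≡ 6
14^3 ≡ 8
Found: a = 3.

3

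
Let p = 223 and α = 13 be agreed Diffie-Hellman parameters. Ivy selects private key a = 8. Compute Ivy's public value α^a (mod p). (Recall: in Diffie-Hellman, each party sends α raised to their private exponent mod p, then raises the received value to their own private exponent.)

Public value = 13^8 (mod 223).
13^1 ≡ 13 (mod 223)
13^2 = (13^1)^2 ≡ 13^2 = 169 ≡ 169 (mod 223)
13^4 = (13^2)^2 ≡ 169^2 = 28561 ≡ 17 (mod 223)
13^8 = (13^4)^2 ≡ 17^2 = 289 ≡ 66 (mod 223)

66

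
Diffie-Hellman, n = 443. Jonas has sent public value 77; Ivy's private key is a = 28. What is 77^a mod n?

Shared key K = 77^28 mod 443.
77^1 ≡ 77 (mod 443)
77^2 = (77^1)^2 ≡ 77^2 = 5929 ≡ 170 (mod 443)
77^4 = (77^2)^2 ≡ 170^2 = 28900 ≡ 105 (mod 443)
77^8 = (77^4)^2 ≡ 105^2 = 11025 ≡ 393 (mod 443)
77^16 = (77^8)^2 ≡ 393^2 = 154449 ≡ 285 (mod 443)
77^28 = 77^16 · 77^8 · 77^4 ≡ 285 · 393 · 105 ≡ 204 (mod 443).

204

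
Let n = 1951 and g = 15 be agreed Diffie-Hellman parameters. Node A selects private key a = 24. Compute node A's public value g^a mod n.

664

Public value = 15^24 mod 1951.
15^1 ≡ 15 (mod 1951)
15^2 = (15^1)^2 ≡ 15^2 = 225 ≡ 225 (mod 1951)
15^4 = (15^2)^2 ≡ 225^2 = 50625 ≡ 1850 (mod 1951)
15^8 = (15^4)^2 ≡ 1850^2 = 3422500 ≡ 446 (mod 1951)
15^16 = (15^8)^2 ≡ 446^2 = 198916 ≡ 1865 (mod 1951)
15^24 = 15^16 · 15^8 ≡ 1865 · 446 ≡ 664 (mod 1951).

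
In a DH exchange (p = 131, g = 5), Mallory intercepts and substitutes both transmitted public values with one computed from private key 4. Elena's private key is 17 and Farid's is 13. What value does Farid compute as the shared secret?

Farid receives Mallory's public value M = 5^4 mod 131 instead of the honest one.
5^1 ≡ 5 (mod 131)
5^2 = (5^1)^2 ≡ 5^2 = 25 ≡ 25 (mod 131)
5^4 = (5^2)^2 ≡ 25^2 = 625 ≡ 101 (mod 131)
So M = 101. Farid computes K = M^13 mod 131.
101^1 ≡ 101 (mod 131)
101^2 = (101^1)^2 ≡ 101^2 = 10201 ≡ 114 (mod 131)
101^4 = (101^2)^2 ≡ 114^2 = 12996 ≡ 27 (mod 131)
101^8 = (101^4)^2 ≡ 27^2 = 729 ≡ 74 (mod 131)
101^13 = 101^8 · 101^4 · 101^1 ≡ 74 · 27 · 101 ≡ 58 (mod 131).

58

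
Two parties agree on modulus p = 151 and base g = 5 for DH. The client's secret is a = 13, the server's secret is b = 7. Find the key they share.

The client sends A = g^a mod p = 5^13 mod 151.
5^1 ≡ 5 (mod 151)
5^2 = (5^1)^2 ≡ 5^2 = 25 ≡ 25 (mod 151)
5^4 = (5^2)^2 ≡ 25^2 = 625 ≡ 21 (mod 151)
5^8 = (5^4)^2 ≡ 21^2 = 441 ≡ 139 (mod 151)
5^13 = 5^8 · 5^4 · 5^1 ≡ 139 · 21 · 5 ≡ 99 (mod 151).
So A = 99. The server then computes K = A^b mod p = 99^7 mod 151.
99^1 ≡ 99 (mod 151)
99^2 = (99^1)^2 ≡ 99^2 = 9801 ≡ 137 (mod 151)
99^4 = (99^2)^2 ≡ 137^2 = 18769 ≡ 45 (mod 151)
99^7 = 99^4 · 99^2 · 99^1 ≡ 45 · 137 · 99 ≡ 144 (mod 151).

144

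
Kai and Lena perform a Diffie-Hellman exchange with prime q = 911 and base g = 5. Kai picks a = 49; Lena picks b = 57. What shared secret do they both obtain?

Kai sends A = g^a mod q = 5^49 mod 911.
5^1 ≡ 5 (mod 911)
5^2 = (5^1)^2 ≡ 5^2 = 25 ≡ 25 (mod 911)
5^4 = (5^2)^2 ≡ 25^2 = 625 ≡ 625 (mod 911)
5^8 = (5^4)^2 ≡ 625^2 = 390625 ≡ 717 (mod 911)
5^16 = (5^8)^2 ≡ 717^2 = 514089 ≡ 285 (mod 911)
5^32 = (5^16)^2 ≡ 285^2 = 81225 ≡ 146 (mod 911)
5^49 = 5^32 · 5^16 · 5^1 ≡ 146 · 285 · 5 ≡ 342 (mod 911).
So A = 342. Lena then computes K = A^b mod q = 342^57 mod 911.
342^1 ≡ 342 (mod 911)
342^2 = (342^1)^2 ≡ 342^2 = 116964 ≡ 356 (mod 911)
342^4 = (342^2)^2 ≡ 356^2 = 126736 ≡ 107 (mod 911)
342^8 = (342^4)^2 ≡ 107^2 = 11449 ≡ 517 (mod 911)
342^16 = (342^8)^2 ≡ 517^2 = 267289 ≡ 366 (mod 911)
342^32 = (342^16)^2 ≡ 366^2 = 133956 ≡ 39 (mod 911)
342^57 = 342^32 · 342^16 · 342^8 · 342^1 ≡ 39 · 366 · 517 · 342 ≡ 437 (mod 911).

437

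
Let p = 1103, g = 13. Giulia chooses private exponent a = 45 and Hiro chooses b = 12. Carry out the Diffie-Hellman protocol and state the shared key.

Hiro sends B = g^b mod p = 13^12 mod 1103.
13^1 ≡ 13 (mod 1103)
13^2 = (13^1)^2 ≡ 13^2 = 169 ≡ 169 (mod 1103)
13^4 = (13^2)^2 ≡ 169^2 = 28561 ≡ 986 (mod 1103)
13^8 = (13^4)^2 ≡ 986^2 = 972196 ≡ 453 (mod 1103)
13^12 = 13^8 · 13^4 ≡ 453 · 986 ≡ 1046 (mod 1103).
So B = 1046. Giulia then computes K = B^a mod p = 1046^45 mod 1103.
1046^1 ≡ 1046 (mod 1103)
1046^2 = (1046^1)^2 ≡ 1046^2 = 1094116 ≡ 1043 (mod 1103)
1046^4 = (1046^2)^2 ≡ 1043^2 = 1087849 ≡ 291 (mod 1103)
1046^8 = (1046^4)^2 ≡ 291^2 = 84681 ≡ 853 (mod 1103)
1046^16 = (1046^8)^2 ≡ 853^2 = 727609 ≡ 732 (mod 1103)
1046^32 = (1046^16)^2 ≡ 732^2 = 535824 ≡ 869 (mod 1103)
1046^45 = 1046^32 · 1046^8 · 1046^4 · 1046^1 ≡ 869 · 853 · 291 · 1046 ≡ 484 (mod 1103).

484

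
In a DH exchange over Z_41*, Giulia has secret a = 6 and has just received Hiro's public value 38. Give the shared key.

Shared key K = 38^6 mod 41.
38^1 ≡ 38 (mod 41)
38^2 = (38^1)^2 ≡ 38^2 = 1444 ≡ 9 (mod 41)
38^4 = (38^2)^2 ≡ 9^2 = 81 ≡ 40 (mod 41)
38^6 = 38^4 · 38^2 ≡ 40 · 9 ≡ 32 (mod 41).

32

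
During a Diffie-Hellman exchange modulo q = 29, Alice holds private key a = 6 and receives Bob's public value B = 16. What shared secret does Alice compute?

20

Shared key K = 16^6 mod 29.
16^1 ≡ 16 (mod 29)
16^2 = (16^1)^2 ≡ 16^2 = 256 ≡ 24 (mod 29)
16^4 = (16^2)^2 ≡ 24^2 = 576 ≡ 25 (mod 29)
16^6 = 16^4 · 16^2 ≡ 25 · 24 ≡ 20 (mod 29).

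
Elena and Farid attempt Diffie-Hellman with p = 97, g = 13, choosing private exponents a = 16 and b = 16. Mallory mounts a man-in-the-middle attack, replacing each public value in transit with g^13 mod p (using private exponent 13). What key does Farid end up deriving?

36

Farid receives Mallory's public value M = 13^13 mod 97 instead of the honest one.
13^1 ≡ 13 (mod 97)
13^2 = (13^1)^2 ≡ 13^2 = 169 ≡ 72 (mod 97)
13^4 = (13^2)^2 ≡ 72^2 = 5184 ≡ 43 (mod 97)
13^8 = (13^4)^2 ≡ 43^2 = 1849 ≡ 6 (mod 97)
13^13 = 13^8 · 13^4 · 13^1 ≡ 6 · 43 · 13 ≡ 56 (mod 97).
So M = 56. Farid computes K = M^16 mod 97.
56^1 ≡ 56 (mod 97)
56^2 = (56^1)^2 ≡ 56^2 = 3136 ≡ 32 (mod 97)
56^4 = (56^2)^2 ≡ 32^2 = 1024 ≡ 54 (mod 97)
56^8 = (56^4)^2 ≡ 54^2 = 2916 ≡ 6 (mod 97)
56^16 = (56^8)^2 ≡ 6^2 = 36 ≡ 36 (mod 97)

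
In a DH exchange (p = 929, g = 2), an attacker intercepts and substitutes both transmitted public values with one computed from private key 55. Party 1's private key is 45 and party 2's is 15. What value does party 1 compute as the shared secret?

84

Party 1 receives an attacker's public value M = 2^55 mod 929 instead of the honest one.
2^1 ≡ 2 (mod 929)
2^2 = (2^1)^2 ≡ 2^2 = 4 ≡ 4 (mod 929)
2^4 = (2^2)^2 ≡ 4^2 = 16 ≡ 16 (mod 929)
2^8 = (2^4)^2 ≡ 16^2 = 256 ≡ 256 (mod 929)
2^16 = (2^8)^2 ≡ 256^2 = 65536 ≡ 506 (mod 929)
2^32 = (2^16)^2 ≡ 506^2 = 256036 ≡ 561 (mod 929)
2^55 = 2^32 · 2^16 · 2^4 · 2^2 · 2^1 ≡ 561 · 506 · 16 · 4 · 2 ≡ 729 (mod 929).
So M = 729. Party 1 computes K = M^45 mod 929.
729^1 ≡ 729 (mod 929)
729^2 = (729^1)^2 ≡ 729^2 = 531441 ≡ 53 (mod 929)
729^4 = (729^2)^2 ≡ 53^2 = 2809 ≡ 22 (mod 929)
729^8 = (729^4)^2 ≡ 22^2 = 484 ≡ 484 (mod 929)
729^16 = (729^8)^2 ≡ 484^2 = 234256 ≡ 148 (mod 929)
729^32 = (729^16)^2 ≡ 148^2 = 21904 ≡ 537 (mod 929)
729^45 = 729^32 · 729^8 · 729^4 · 729^1 ≡ 537 · 484 · 22 · 729 ≡ 84 (mod 929).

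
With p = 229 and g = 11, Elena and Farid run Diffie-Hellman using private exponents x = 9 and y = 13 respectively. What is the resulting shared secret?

Farid sends B = g^y mod p = 11^13 mod 229.
11^1 ≡ 11 (mod 229)
11^2 = (11^1)^2 ≡ 11^2 = 121 ≡ 121 (mod 229)
11^4 = (11^2)^2 ≡ 121^2 = 14641 ≡ 214 (mod 229)
11^8 = (11^4)^2 ≡ 214^2 = 45796 ≡ 225 (mod 229)
11^13 = 11^8 · 11^4 · 11^1 ≡ 225 · 214 · 11 ≡ 202 (mod 229).
So B = 202. Elena then computes K = B^x mod p = 202^9 mod 229.
202^1 ≡ 202 (mod 229)
202^2 = (202^1)^2 ≡ 202^2 = 40804 ≡ 42 (mod 229)
202^4 = (202^2)^2 ≡ 42^2 = 1764 ≡ 161 (mod 229)
202^8 = (202^4)^2 ≡ 161^2 = 25921 ≡ 44 (mod 229)
202^9 = 202^8 · 202^1 ≡ 44 · 202 ≡ 186 (mod 229).

186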